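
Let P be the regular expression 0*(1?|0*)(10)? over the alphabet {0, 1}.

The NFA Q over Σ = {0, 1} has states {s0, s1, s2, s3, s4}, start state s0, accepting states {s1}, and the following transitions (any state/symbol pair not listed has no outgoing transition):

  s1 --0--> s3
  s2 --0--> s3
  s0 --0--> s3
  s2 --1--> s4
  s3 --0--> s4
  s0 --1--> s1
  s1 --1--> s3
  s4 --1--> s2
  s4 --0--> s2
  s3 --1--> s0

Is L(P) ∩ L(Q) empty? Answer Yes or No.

The string 1 is accepted by both P and Q.
Hence L(P) ∩ L(Q) ≠ ∅.

No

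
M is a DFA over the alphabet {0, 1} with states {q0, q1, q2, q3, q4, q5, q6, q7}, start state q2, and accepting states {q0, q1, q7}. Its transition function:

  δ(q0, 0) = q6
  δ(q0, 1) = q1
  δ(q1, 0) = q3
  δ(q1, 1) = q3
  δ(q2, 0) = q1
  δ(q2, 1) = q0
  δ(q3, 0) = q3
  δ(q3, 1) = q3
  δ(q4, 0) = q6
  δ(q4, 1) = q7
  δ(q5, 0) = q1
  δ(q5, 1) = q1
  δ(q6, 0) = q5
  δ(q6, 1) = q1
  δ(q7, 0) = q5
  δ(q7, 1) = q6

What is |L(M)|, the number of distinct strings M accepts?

The useful subgraph on states {q0, q1, q2, q5, q6} is acyclic, so L(M) is finite; the longest accepting path visits 5 useful states, giving maximum string length 4.
Counting accepting paths from q2 by length: 2 of length 1, 1 of length 2, 1 of length 3, 2 of length 4. Total 6.

6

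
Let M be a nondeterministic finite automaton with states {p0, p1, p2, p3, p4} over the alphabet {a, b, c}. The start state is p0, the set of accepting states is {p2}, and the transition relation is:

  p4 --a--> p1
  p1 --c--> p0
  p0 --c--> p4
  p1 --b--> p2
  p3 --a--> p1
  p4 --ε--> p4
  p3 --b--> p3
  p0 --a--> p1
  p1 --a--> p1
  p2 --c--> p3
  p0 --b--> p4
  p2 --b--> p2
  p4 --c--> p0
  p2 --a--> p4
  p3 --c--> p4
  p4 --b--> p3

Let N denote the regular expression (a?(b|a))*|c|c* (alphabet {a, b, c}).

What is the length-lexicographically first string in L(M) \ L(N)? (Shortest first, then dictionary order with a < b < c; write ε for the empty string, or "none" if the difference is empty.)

The string cab is accepted by M but not by N.
No shorter string lies in the difference, and cab is the lexicographically first length-3 string in L(M) \ L(N).

cab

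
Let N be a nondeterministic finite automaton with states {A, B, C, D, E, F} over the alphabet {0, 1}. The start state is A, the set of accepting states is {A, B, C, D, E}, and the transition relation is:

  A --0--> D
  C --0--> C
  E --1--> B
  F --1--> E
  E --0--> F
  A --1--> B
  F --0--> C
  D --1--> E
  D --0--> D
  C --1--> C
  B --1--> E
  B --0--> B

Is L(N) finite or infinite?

infinite

State B is reachable from the start and can reach an accepting state, and it lies on the cycle B → B.
Traversing that cycle any number of times yields accepted strings of unbounded length, so the language is infinite.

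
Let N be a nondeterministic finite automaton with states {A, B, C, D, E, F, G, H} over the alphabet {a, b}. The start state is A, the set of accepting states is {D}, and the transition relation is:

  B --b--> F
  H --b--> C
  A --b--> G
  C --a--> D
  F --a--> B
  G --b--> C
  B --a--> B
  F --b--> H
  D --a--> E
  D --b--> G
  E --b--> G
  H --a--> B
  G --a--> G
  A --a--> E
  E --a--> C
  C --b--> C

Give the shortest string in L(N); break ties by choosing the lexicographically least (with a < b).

A breadth-first search from A reaches an accepting state first via the path A → E → C → D on input aaa.
No string of length < 3 is accepted (BFS exhausts all shorter strings without reaching an accepting state), and aaa is the lexicographically least accepting string of length 3.

aaa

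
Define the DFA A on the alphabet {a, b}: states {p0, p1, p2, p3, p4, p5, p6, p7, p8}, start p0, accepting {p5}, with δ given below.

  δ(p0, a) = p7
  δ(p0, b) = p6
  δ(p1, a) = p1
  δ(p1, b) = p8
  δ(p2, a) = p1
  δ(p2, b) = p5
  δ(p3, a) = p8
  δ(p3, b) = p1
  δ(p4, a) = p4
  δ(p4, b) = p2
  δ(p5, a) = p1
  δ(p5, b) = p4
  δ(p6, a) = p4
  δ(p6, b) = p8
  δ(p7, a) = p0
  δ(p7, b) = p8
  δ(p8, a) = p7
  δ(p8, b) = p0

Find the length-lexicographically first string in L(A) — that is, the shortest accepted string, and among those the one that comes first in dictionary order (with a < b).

babb

A breadth-first search from p0 reaches an accepting state first via the path p0 → p6 → p4 → p2 → p5 on input babb.
No string of length < 4 is accepted (BFS exhausts all shorter strings without reaching an accepting state), and babb is the lexicographically least accepting string of length 4.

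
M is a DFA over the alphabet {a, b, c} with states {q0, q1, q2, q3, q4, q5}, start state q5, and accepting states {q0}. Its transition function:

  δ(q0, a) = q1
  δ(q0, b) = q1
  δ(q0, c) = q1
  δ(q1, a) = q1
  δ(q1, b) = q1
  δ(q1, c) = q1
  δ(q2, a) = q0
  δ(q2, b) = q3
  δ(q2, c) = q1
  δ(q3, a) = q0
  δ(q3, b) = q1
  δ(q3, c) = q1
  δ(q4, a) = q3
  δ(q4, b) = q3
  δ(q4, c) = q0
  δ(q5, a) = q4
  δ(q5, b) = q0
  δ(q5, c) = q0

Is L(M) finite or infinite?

The useful states (reachable from q5 and able to reach an accepting state) are {q0, q3, q4, q5}.
Restricted to these states the transition graph has no cycle, so every accepting path has bounded length and L is finite.

finite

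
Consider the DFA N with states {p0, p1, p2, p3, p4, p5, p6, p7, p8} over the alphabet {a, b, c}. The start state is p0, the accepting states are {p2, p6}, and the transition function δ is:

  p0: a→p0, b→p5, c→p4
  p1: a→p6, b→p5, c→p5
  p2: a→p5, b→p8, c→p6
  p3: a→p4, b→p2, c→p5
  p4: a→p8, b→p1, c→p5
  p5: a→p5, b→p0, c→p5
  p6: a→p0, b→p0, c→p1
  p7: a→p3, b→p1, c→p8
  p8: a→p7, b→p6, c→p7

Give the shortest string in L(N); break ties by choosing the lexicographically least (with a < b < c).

cab

A breadth-first search from p0 reaches an accepting state first via the path p0 → p4 → p8 → p6 on input cab.
No string of length < 3 is accepted (BFS exhausts all shorter strings without reaching an accepting state), and cab is the lexicographically least accepting string of length 3.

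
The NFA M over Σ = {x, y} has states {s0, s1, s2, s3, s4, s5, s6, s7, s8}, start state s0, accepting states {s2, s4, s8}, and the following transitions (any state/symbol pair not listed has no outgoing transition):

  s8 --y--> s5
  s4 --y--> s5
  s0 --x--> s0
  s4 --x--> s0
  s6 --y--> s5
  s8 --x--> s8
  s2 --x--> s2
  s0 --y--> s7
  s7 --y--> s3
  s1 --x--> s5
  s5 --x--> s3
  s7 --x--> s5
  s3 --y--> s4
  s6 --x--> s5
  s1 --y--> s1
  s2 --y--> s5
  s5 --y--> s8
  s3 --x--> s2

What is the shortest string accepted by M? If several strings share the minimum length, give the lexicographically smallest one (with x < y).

A breadth-first search from s0 reaches an accepting state first via the path s0 → s7 → s5 → s8 on input yxy.
No string of length < 3 is accepted (BFS exhausts all shorter strings without reaching an accepting state), and yxy is the lexicographically least accepting string of length 3.

yxy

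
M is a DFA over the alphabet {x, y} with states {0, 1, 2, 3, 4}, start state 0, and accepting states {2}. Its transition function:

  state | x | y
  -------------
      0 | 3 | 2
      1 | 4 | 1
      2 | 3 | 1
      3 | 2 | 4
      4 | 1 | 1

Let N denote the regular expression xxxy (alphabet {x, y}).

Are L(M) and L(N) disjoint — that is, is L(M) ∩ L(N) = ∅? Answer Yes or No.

Yes

Converting the expression N to a DFA (subset construction, then merging equivalent states) gives the minimal DFA with states {n0, n1, n2, n3, n4, n5}, start state n0, accepting states {n5} and transitions n0: x→n1, y→n2; n1: x→n3, y→n2; n2: x→n2, y→n2; n3: x→n4, y→n2; n4: x→n2, y→n5; n5: x→n2, y→n2.
Exploring the product automaton M × N from the start pair (0, n0), following both machines on each input symbol, reaches 9 state pairs: (0, n0), (3, n1), (2, n2), (2, n3), (4, n2), (3, n2), (1, n2), (3, n4), (4, n5).
M accepts in {2} and N accepts in {n5}; no reachable pair has both components accepting, so no string drives both machines to acceptance simultaneously and L(M) ∩ L(N) = ∅.
So no string is accepted by both, and the intersection is empty.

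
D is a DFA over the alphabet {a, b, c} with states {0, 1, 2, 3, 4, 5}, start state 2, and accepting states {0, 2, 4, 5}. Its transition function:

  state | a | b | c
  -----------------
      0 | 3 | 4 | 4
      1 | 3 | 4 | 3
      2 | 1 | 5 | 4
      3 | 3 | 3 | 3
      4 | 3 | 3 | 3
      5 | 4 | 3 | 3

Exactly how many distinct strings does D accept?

The useful subgraph on states {1, 2, 4, 5} is acyclic, so L(D) is finite; the longest accepting path visits 3 useful states, giving maximum string length 2.
Counting accepting paths from 2 by length: 1 of length 0, 2 of length 1, 2 of length 2. Total 5.

5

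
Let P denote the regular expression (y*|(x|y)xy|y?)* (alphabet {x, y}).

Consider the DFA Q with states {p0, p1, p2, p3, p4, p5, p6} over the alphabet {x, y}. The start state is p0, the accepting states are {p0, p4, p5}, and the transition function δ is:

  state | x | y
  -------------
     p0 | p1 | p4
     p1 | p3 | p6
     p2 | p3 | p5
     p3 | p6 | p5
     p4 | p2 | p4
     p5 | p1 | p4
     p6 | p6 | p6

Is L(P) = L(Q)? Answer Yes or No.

Yes

Converting the expression P to a DFA (subset construction, then merging equivalent states) gives the minimal DFA with states {r0, r1, r2, r3, r4, r5}, start state r0, accepting states {r0, r2} and transitions r0: x→r1, y→r2; r1: x→r3, y→r4; r2: x→r5, y→r2; r3: x→r4, y→r0; r4: x→r4, y→r4; r5: x→r3, y→r0.
Exploring the product automaton P × Q from the start pair (r0, p0), following both machines on each input symbol, reaches 7 state pairs: (r0, p0), (r1, p1), (r2, p4), (r3, p3), (r4, p6), (r5, p2), (r0, p5).
P accepts in {r0, r2} and Q accepts in {p0, p4, p5}. In every reachable pair the two components are either both accepting — (r0, p0), (r2, p4), (r0, p5) — or both non-accepting, so no string is accepted by exactly one of the machines: L(P) \ L(Q) and L(Q) \ L(P) are both empty.
Hence every string is accepted by P iff it is accepted by Q, and the two languages coincide.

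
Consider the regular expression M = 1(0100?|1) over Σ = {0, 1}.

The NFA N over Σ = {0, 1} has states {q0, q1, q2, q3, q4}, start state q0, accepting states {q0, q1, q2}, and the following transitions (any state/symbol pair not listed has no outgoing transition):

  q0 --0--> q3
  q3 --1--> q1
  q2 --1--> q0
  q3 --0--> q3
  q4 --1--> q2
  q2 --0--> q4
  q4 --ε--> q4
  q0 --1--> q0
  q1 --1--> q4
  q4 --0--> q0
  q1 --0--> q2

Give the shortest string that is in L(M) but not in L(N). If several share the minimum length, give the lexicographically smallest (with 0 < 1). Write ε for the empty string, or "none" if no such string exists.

The string 10100 is accepted by M but not by N.
No shorter string lies in the difference, and 10100 is the lexicographically first length-5 string in L(M) \ L(N).

10100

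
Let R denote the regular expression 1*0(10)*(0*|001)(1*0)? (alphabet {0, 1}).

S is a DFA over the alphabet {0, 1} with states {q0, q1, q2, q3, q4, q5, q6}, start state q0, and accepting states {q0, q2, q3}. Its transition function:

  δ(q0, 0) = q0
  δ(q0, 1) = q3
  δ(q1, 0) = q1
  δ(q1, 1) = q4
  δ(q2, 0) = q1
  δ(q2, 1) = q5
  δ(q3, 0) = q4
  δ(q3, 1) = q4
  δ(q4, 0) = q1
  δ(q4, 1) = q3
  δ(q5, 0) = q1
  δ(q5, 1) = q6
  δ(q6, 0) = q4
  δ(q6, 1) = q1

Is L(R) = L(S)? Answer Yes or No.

No

The string 10 is accepted by R but rejected by S.
So L(R) ≠ L(S).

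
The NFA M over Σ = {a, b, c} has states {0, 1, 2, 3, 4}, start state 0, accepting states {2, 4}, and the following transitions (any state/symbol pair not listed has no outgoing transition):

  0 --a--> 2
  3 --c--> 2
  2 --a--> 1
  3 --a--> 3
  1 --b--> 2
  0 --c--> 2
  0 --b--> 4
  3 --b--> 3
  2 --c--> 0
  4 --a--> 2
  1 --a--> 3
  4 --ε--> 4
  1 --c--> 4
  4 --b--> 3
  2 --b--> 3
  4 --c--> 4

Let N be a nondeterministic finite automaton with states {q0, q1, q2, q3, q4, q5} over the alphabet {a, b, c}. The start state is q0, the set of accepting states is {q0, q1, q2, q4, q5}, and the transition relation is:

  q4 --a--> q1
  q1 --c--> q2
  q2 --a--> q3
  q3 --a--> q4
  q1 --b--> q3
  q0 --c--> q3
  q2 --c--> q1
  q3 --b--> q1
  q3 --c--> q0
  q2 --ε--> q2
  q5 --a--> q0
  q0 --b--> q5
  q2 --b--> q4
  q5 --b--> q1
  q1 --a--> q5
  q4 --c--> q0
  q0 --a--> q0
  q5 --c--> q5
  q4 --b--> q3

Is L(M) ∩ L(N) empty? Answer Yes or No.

The string a is accepted by both M and N.
Hence L(M) ∩ L(N) ≠ ∅.

No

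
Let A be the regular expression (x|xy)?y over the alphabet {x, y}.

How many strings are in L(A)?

3

The expression has no Kleene star, so L(A) is finite. Expanding the alternatives gives {y, xy, xyy}.
That is 1 of length 1, 1 of length 2, 1 of length 3: 3 strings in all.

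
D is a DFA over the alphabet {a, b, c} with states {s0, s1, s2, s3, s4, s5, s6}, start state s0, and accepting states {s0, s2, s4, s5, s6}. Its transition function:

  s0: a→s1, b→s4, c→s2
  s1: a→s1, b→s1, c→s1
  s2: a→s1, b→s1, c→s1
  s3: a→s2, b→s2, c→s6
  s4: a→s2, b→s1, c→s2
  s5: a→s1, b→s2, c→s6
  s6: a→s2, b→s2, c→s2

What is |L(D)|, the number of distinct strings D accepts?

The useful subgraph on states {s0, s2, s4} is acyclic, so L(D) is finite; the longest accepting path visits 3 useful states, giving maximum string length 2.
Counting accepting paths from s0 by length: 1 of length 0, 2 of length 1, 2 of length 2. Total 5.

5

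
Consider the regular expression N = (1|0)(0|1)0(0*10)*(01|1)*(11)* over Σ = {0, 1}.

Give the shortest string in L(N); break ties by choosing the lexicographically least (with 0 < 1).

000

By inspection of the expression, no string of length less than 3 matches, and 000 is the lexicographically first match of length 3.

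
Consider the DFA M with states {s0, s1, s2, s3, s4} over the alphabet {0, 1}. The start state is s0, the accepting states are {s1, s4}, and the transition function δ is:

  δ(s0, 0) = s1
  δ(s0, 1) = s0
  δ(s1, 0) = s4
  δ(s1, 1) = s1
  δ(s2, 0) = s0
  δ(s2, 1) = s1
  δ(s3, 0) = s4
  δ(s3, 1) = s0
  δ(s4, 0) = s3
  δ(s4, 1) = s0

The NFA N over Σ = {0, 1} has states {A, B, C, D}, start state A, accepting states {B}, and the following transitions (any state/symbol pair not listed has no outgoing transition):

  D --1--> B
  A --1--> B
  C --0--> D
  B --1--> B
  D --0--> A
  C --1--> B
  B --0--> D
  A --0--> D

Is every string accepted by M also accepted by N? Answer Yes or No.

No

The string 0 is in L(M) but not in L(N).
So L(M) ⊄ L(N).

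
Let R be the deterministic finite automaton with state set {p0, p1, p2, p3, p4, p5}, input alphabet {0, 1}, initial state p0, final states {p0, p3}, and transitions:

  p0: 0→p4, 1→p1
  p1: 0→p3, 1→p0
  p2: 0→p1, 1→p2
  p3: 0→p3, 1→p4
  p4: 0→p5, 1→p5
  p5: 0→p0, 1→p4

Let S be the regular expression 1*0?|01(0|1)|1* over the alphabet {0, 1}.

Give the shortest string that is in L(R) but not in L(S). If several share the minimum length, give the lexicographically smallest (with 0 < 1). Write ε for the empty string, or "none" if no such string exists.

000

The string 000 is accepted by R but not by S.
No shorter string lies in the difference, and 000 is the lexicographically first length-3 string in L(R) \ L(S).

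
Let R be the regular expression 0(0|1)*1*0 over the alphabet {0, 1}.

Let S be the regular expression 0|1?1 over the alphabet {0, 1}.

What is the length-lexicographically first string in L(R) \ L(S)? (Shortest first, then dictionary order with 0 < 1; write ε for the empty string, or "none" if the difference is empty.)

00

The string 00 is accepted by R but not by S.
No shorter string lies in the difference, and 00 is the lexicographically first length-2 string in L(R) \ L(S).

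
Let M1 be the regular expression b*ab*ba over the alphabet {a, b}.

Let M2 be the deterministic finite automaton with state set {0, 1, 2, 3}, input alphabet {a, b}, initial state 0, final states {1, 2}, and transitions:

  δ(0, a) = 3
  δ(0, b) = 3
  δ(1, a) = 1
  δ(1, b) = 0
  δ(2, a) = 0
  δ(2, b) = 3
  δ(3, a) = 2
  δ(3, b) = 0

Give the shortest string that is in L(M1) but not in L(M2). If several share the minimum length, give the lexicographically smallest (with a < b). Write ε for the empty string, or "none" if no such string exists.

The string aba is accepted by M1 but not by M2.
No shorter string lies in the difference, and aba is the lexicographically first length-3 string in L(M1) \ L(M2).

aba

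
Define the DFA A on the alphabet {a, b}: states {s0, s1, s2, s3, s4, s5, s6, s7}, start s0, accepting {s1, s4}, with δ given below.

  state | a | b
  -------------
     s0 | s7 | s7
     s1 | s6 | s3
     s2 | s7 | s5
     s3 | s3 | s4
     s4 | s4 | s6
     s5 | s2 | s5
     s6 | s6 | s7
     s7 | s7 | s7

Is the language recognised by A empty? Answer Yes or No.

Yes

The states reachable from the start state are {s0, s7}.
None of the accepting states {s1, s4} is reachable, so no string is accepted and L(A) = ∅.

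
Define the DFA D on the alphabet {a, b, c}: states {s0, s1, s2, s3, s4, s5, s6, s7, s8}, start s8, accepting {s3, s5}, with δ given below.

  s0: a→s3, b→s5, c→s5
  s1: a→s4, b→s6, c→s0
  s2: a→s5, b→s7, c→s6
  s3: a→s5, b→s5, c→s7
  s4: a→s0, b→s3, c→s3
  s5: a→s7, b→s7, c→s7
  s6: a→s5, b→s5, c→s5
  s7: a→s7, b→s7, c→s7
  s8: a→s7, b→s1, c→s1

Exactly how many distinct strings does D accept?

38

The useful subgraph on states {s0, s1, s3, s4, s5, s6, s8} is acyclic, so L(D) is finite; the longest accepting path visits 6 useful states, giving maximum string length 5.
Counting accepting paths from s8 by length: 16 of length 3, 18 of length 4, 4 of length 5. Total 38.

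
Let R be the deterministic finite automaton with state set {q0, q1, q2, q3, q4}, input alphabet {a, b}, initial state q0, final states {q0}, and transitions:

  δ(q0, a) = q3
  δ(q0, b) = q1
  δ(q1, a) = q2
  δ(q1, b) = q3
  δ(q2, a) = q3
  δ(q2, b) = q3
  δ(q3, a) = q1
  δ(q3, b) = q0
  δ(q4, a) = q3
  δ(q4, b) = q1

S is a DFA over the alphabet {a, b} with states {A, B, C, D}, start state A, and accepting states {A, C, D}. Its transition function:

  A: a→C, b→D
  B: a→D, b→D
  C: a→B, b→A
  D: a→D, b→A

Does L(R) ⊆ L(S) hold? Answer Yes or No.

Yes

Exploring the product automaton R × S from the start pair (q0, A), following both machines on each input symbol, reaches 13 state pairs: (q0, A), (q3, C), (q1, D), (q1, B), (q2, D), (q3, A), (q3, D), (q1, C), (q0, D), (q2, B), (q1, A), (q2, C), (q3, B).
R accepts in {q0} and S accepts in {A, C, D}. The reachable pairs whose R-component is accepting are (q0, A), (q0, D); in each of them the S-component is accepting too, so the product for L(R) \ L(S) (R-component accepting, S-component rejecting) has no reachable accepting pair and the difference is empty.
Hence every string in L(R) is also in L(S).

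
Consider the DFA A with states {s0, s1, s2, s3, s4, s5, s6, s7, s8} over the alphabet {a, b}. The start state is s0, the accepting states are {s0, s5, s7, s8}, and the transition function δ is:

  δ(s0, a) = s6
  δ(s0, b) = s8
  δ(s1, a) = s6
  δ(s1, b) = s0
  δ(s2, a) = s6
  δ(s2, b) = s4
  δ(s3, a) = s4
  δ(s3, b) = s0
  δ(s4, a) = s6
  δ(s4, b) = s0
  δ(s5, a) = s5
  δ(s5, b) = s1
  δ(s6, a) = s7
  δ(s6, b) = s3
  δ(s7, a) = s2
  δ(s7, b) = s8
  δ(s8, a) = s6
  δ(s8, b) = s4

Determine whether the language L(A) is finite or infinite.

infinite

State s0 is reachable from the start and can reach an accepting state, and it lies on the cycle s0 → s8 → s4 → s0.
Traversing that cycle any number of times yields accepted strings of unbounded length, so the language is infinite.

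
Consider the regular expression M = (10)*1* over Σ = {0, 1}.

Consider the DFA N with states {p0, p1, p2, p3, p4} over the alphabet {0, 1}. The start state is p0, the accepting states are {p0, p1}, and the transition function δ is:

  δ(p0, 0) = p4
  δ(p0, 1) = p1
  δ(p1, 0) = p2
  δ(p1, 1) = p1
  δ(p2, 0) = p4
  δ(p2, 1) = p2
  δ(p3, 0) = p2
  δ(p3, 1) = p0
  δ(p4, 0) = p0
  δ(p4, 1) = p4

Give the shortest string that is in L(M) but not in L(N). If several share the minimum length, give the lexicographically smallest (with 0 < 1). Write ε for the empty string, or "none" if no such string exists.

10

The string 10 is accepted by M but not by N.
No shorter string lies in the difference, and 10 is the lexicographically first length-2 string in L(M) \ L(N).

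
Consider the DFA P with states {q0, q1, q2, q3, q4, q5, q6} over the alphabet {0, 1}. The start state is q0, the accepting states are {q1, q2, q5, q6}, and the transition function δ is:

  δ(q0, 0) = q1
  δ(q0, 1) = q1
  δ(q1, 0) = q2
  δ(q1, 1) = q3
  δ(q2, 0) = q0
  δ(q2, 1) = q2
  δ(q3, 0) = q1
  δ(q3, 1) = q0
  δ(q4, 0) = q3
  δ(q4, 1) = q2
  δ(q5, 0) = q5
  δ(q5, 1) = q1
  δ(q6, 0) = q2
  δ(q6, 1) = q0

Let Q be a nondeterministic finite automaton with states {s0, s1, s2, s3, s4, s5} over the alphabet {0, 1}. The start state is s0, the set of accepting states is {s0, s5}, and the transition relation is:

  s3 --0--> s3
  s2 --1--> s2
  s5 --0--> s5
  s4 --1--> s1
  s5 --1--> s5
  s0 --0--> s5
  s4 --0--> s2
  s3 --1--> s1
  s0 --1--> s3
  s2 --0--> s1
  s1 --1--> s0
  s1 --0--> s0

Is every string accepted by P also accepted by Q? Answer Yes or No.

No

The string 1 is in L(P) but not in L(Q).
So L(P) ⊄ L(Q).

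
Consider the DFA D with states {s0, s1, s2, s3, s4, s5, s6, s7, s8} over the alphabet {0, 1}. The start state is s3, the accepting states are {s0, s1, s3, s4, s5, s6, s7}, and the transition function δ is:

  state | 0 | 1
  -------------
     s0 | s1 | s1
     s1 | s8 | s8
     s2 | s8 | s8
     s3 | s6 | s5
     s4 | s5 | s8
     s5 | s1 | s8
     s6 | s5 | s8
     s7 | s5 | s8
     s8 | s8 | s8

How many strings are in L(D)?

The useful subgraph on states {s1, s3, s5, s6} is acyclic, so L(D) is finite; the longest accepting path visits 4 useful states, giving maximum string length 3.
Counting accepting paths from s3 by length: 1 of length 0, 2 of length 1, 2 of length 2, 1 of length 3. Total 6.

6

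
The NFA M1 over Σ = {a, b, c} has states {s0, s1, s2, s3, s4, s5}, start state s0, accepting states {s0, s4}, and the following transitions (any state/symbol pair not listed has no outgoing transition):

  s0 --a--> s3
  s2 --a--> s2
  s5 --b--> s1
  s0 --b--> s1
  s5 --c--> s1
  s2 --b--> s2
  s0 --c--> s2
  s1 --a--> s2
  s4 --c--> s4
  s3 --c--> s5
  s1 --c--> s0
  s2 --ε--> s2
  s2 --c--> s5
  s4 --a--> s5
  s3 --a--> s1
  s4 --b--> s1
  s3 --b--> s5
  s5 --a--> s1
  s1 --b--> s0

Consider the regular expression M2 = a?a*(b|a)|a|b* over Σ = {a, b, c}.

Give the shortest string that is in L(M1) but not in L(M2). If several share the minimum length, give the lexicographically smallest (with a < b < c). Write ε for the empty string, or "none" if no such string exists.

The string bc is accepted by M1 but not by M2.
No shorter string lies in the difference, and bc is the lexicographically first length-2 string in L(M1) \ L(M2).

bc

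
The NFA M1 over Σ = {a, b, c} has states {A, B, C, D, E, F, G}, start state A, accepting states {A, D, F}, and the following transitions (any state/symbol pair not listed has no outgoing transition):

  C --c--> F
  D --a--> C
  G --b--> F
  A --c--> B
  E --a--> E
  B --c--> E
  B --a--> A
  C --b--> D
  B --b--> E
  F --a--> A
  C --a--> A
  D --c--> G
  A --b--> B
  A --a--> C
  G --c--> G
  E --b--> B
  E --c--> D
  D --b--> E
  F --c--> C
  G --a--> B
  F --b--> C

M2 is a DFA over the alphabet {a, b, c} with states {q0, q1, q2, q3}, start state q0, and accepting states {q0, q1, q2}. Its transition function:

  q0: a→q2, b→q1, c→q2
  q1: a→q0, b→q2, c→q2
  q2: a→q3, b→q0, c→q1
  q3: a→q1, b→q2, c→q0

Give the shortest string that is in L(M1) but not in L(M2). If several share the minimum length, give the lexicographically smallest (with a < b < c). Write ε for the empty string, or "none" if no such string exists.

The string aa is accepted by M1 but not by M2.
No shorter string lies in the difference, and aa is the lexicographically first length-2 string in L(M1) \ L(M2).

aa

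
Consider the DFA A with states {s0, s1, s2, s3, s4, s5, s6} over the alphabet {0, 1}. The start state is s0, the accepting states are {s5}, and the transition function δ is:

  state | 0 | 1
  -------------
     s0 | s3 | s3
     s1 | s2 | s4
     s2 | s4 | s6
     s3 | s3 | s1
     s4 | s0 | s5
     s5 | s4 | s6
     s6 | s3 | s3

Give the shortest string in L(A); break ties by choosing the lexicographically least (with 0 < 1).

A breadth-first search from s0 reaches an accepting state first via the path s0 → s3 → s1 → s4 → s5 on input 0111.
No string of length < 4 is accepted (BFS exhausts all shorter strings without reaching an accepting state), and 0111 is the lexicographically least accepting string of length 4.

0111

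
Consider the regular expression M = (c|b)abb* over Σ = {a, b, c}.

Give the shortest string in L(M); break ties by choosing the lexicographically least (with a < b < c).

By inspection of the expression, no string of length less than 3 matches, and bab is the lexicographically first match of length 3.

bab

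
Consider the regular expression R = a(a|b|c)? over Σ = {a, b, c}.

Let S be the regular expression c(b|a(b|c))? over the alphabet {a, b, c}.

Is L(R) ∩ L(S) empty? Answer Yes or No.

Converting the expression R to a DFA (subset construction, then merging equivalent states) gives the minimal DFA with states {r0, r1, r2, r3}, start state r0, accepting states {r1, r3} and transitions r0: a→r1, b→r2, c→r2; r1: a→r3, b→r3, c→r3; r2: a→r2, b→r2, c→r2; r3: a→r2, b→r2, c→r2.
Converting the expression S to a DFA (subset construction, then merging equivalent states) gives the minimal DFA with states {s0, s1, s2, s3, s4}, start state s0, accepting states {s2, s4} and transitions s0: a→s1, b→s1, c→s2; s1: a→s1, b→s1, c→s1; s2: a→s3, b→s4, c→s1; s3: a→s1, b→s4, c→s4; s4: a→s1, b→s1, c→s1.
Exploring the product automaton R × S from the start pair (r0, s0), following both machines on each input symbol, reaches 7 state pairs: (r0, s0), (r1, s1), (r2, s1), (r2, s2), (r3, s1), (r2, s3), (r2, s4).
R accepts in {r1, r3} and S accepts in {s2, s4}; no reachable pair has both components accepting, so no string drives both machines to acceptance simultaneously and L(R) ∩ L(S) = ∅.
So no string is accepted by both, and the intersection is empty.

Yes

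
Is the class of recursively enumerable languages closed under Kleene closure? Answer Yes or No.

Yes

Dovetail over all factorisations of the input into blocks and all step bounds, running the recogniser for L on every block of a factorisation; accept if some factorisation has all of its blocks accepted.
So the recursively enumerable languages are closed under Kleene star.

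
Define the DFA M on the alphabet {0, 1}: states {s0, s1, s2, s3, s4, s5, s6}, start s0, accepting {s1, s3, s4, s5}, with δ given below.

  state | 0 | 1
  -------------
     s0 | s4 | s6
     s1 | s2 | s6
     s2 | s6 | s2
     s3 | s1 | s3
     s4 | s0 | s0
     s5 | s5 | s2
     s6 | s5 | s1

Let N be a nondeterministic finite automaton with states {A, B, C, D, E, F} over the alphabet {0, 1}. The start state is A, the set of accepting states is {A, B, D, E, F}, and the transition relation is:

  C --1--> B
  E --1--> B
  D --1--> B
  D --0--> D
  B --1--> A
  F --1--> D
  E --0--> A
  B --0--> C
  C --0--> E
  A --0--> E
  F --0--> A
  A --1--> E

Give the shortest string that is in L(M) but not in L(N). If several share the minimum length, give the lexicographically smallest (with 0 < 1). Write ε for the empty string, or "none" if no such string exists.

010

The string 010 is accepted by M but not by N.
No shorter string lies in the difference, and 010 is the lexicographically first length-3 string in L(M) \ L(N).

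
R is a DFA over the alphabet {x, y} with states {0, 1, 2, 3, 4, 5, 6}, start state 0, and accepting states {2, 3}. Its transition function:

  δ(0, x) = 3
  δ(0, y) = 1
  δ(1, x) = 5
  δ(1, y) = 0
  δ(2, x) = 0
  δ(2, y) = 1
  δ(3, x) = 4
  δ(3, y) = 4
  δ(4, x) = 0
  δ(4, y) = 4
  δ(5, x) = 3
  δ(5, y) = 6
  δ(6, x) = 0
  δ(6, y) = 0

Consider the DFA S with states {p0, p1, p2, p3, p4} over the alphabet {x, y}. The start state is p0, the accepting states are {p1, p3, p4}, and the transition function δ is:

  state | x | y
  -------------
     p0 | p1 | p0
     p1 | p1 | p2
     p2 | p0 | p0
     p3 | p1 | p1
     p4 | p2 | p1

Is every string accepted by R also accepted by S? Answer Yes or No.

Yes

Exploring the product automaton R × S from the start pair (0, p0), following both machines on each input symbol, reaches 12 state pairs: (0, p0), (3, p1), (1, p0), (4, p1), (4, p2), (5, p1), (0, p1), (4, p0), (6, p2), (1, p2), (5, p0), (6, p0).
R accepts in {2, 3} and S accepts in {p1, p3, p4}. The reachable pairs whose R-component is accepting are (3, p1); in each of them the S-component is accepting too, so the product for L(R) \ L(S) (R-component accepting, S-component rejecting) has no reachable accepting pair and the difference is empty.
Hence every string in L(R) is also in L(S).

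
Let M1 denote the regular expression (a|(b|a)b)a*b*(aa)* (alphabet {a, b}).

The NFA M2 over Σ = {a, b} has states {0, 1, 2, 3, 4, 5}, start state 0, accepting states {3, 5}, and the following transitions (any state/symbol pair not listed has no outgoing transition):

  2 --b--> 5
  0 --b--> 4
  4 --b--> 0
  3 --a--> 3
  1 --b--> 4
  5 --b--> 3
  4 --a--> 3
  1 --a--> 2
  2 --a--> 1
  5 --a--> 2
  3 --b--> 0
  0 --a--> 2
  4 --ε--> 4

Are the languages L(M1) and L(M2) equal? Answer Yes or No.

The string a is accepted by M1 but rejected by M2.
So L(M1) ≠ L(M2).

No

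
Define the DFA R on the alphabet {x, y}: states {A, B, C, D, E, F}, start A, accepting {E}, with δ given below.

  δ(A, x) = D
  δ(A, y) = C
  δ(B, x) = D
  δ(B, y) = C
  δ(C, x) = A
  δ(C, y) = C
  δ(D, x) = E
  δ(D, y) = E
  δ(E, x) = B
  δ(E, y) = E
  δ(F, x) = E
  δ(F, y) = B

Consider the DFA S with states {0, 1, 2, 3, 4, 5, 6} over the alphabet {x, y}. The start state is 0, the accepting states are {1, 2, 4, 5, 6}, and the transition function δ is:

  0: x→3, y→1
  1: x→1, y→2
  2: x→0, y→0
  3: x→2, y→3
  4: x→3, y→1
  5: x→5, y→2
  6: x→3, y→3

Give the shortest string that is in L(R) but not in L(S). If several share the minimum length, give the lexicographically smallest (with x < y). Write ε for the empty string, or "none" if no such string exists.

xy

The string xy is accepted by R but not by S.
No shorter string lies in the difference, and xy is the lexicographically first length-2 string in L(R) \ L(S).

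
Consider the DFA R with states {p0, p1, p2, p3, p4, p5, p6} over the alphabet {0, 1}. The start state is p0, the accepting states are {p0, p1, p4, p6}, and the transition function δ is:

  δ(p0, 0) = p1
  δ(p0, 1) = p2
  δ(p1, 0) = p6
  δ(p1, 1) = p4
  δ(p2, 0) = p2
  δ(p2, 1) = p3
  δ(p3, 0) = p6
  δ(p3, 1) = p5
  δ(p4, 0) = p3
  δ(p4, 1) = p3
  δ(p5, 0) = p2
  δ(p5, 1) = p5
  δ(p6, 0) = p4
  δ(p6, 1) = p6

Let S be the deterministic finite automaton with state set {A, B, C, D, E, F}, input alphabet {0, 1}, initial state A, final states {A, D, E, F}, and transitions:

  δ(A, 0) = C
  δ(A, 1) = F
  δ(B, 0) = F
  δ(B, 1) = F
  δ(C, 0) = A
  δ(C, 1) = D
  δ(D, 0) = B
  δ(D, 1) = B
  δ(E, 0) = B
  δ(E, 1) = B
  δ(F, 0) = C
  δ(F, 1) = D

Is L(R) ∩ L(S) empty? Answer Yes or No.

The empty string ε is accepted by both R and S.
Hence L(R) ∩ L(S) ≠ ∅.

No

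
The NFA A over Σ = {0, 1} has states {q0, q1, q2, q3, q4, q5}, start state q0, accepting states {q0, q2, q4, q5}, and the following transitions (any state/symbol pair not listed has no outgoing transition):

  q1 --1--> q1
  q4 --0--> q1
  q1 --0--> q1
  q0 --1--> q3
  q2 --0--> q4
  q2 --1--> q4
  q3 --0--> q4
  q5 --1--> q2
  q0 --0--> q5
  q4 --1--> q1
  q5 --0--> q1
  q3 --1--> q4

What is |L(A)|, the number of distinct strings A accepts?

7

The useful subgraph on states {q0, q2, q3, q4, q5} is acyclic, so L(A) is finite; the longest accepting path visits 4 useful states, giving maximum string length 3.
Counting accepting paths from q0 by length: 1 of length 0, 1 of length 1, 3 of length 2, 2 of length 3. Total 7.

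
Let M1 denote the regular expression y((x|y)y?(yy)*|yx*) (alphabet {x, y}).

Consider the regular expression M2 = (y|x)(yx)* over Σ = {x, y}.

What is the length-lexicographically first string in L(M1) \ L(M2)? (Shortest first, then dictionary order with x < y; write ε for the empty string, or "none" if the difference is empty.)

The string yx is accepted by M1 but not by M2.
No shorter string lies in the difference, and yx is the lexicographically first length-2 string in L(M1) \ L(M2).

yx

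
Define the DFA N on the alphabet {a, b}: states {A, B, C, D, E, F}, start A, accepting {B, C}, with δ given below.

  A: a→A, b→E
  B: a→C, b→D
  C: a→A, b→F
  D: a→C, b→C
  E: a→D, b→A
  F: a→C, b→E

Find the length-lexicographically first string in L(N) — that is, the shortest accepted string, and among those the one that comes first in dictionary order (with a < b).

baa

A breadth-first search from A reaches an accepting state first via the path A → E → D → C on input baa.
No string of length < 3 is accepted (BFS exhausts all shorter strings without reaching an accepting state), and baa is the lexicographically least accepting string of length 3.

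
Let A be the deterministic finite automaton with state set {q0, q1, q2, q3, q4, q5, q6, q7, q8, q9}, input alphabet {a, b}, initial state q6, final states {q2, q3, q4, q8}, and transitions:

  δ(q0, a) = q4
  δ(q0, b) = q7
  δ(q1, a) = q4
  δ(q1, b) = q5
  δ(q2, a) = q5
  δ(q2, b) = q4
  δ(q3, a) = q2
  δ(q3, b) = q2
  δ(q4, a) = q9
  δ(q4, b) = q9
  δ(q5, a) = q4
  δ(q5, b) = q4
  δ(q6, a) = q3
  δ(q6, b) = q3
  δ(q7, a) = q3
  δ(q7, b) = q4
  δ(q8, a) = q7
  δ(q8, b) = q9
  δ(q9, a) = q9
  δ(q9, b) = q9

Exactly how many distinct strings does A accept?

The useful subgraph on states {q2, q3, q4, q5, q6} is acyclic, so L(A) is finite; the longest accepting path visits 5 useful states, giving maximum string length 4.
Counting accepting paths from q6 by length: 2 of length 1, 4 of length 2, 4 of length 3, 8 of length 4. Total 18.

18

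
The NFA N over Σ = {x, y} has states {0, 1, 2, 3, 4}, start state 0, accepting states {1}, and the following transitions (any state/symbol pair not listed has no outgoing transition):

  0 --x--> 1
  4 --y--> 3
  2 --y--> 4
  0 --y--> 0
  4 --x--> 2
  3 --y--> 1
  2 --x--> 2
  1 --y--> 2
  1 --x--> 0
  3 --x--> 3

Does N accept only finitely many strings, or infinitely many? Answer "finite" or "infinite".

State 0 is reachable from the start and can reach an accepting state, and it lies on the cycle 0 → 0.
Traversing that cycle any number of times yields accepted strings of unbounded length, so the language is infinite.

infinite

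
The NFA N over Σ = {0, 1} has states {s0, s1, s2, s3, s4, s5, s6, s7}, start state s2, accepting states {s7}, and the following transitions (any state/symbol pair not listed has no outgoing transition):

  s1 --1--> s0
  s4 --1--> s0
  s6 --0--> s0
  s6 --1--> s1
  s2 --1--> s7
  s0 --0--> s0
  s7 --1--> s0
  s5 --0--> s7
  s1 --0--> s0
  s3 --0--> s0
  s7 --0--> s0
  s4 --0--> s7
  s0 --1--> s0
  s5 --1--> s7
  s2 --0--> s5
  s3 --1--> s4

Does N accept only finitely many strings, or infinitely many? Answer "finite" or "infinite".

finite

The useful states (reachable from s2 and able to reach an accepting state) are {s2, s5, s7}.
Restricted to these states the transition graph has no cycle, so every accepting path has bounded length and L is finite.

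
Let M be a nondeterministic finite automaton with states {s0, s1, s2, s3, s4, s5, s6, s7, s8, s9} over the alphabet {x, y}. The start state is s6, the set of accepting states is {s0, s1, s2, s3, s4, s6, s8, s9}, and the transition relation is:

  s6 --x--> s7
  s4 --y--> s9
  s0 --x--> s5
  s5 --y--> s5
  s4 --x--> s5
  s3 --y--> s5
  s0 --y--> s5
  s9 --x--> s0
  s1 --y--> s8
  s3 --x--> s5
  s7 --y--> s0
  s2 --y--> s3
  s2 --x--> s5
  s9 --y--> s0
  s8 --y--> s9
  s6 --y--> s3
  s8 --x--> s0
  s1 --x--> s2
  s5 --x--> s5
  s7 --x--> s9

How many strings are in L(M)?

6

The useful subgraph on states {s0, s3, s6, s7, s9} is acyclic, so L(M) is finite; the longest accepting path visits 4 useful states, giving maximum string length 3.
Counting accepting paths from s6 by length: 1 of length 0, 1 of length 1, 2 of length 2, 2 of length 3. Total 6.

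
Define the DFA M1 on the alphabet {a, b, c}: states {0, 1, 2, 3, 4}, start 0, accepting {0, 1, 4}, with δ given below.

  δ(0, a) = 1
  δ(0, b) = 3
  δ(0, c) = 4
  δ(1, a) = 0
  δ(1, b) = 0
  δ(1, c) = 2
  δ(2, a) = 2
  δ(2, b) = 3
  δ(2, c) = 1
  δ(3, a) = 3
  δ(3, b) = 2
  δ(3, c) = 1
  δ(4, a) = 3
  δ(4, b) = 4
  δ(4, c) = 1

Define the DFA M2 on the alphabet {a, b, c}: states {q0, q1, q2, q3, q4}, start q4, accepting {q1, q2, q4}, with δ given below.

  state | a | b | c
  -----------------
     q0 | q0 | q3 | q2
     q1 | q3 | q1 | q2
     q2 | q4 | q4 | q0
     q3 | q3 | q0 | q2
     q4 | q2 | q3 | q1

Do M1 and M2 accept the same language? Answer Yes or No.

Yes

Exploring the product automaton M1 × M2 from the start pair (0, q4), following both machines on each input symbol, reaches 5 state pairs: (0, q4), (1, q2), (3, q3), (4, q1), (2, q0).
M1 accepts in {0, 1, 4} and M2 accepts in {q1, q2, q4}. In every reachable pair the two components are either both accepting — (0, q4), (1, q2), (4, q1) — or both non-accepting, so no string is accepted by exactly one of the machines: L(M1) \ L(M2) and L(M2) \ L(M1) are both empty.
Hence every string is accepted by M1 iff it is accepted by M2, and the two languages coincide.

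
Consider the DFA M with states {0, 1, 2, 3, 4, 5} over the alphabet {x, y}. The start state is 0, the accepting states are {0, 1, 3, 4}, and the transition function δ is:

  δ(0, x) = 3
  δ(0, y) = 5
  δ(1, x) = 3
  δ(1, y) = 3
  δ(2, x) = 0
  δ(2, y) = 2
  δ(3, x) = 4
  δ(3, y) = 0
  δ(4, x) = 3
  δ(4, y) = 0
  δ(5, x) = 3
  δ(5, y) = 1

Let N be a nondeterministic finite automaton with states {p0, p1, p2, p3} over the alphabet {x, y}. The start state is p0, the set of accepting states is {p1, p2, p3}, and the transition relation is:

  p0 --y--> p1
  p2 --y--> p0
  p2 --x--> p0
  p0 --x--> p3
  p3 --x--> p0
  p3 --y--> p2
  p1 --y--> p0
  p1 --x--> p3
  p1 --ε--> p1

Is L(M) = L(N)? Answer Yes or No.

No

The empty string ε is accepted by M but rejected by N.
So L(M) ≠ L(N).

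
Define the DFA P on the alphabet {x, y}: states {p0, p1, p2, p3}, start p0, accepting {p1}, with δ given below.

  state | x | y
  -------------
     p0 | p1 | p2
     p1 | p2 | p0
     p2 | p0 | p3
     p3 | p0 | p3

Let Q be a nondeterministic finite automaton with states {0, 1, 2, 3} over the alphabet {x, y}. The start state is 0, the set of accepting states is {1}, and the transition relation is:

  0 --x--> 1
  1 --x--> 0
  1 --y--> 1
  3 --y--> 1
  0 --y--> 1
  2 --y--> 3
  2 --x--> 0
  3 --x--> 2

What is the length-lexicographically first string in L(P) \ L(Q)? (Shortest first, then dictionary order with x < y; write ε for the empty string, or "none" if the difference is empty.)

xyx

The string xyx is accepted by P but not by Q.
No shorter string lies in the difference, and xyx is the lexicographically first length-3 string in L(P) \ L(Q).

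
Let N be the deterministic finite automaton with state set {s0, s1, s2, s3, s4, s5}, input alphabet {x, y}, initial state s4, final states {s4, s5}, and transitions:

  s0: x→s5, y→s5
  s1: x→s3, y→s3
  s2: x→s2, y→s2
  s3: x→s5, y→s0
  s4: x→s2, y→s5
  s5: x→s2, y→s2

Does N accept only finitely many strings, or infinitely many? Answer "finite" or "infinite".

The useful states (reachable from s4 and able to reach an accepting state) are {s4, s5}.
Restricted to these states the transition graph has no cycle, so every accepting path has bounded length and L is finite.

finite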